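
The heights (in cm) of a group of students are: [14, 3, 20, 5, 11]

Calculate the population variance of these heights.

37.84

Step 1: Compute the mean: (14 + 3 + 20 + 5 + 11) / 5 = 10.6
Step 2: Compute squared deviations from the mean:
  (14 - 10.6)^2 = 11.56
  (3 - 10.6)^2 = 57.76
  (20 - 10.6)^2 = 88.36
  (5 - 10.6)^2 = 31.36
  (11 - 10.6)^2 = 0.16
Step 3: Sum of squared deviations = 189.2
Step 4: Population variance = 189.2 / 5 = 37.84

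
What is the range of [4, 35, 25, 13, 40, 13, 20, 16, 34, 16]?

36

Step 1: Identify the maximum value: max = 40
Step 2: Identify the minimum value: min = 4
Step 3: Range = max - min = 40 - 4 = 36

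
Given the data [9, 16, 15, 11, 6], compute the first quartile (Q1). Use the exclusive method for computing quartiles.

7.5

Step 1: Sort the data: [6, 9, 11, 15, 16]
Step 2: n = 5
Step 3: Using the exclusive quartile method:
  Q1 = 7.5
  Q2 (median) = 11
  Q3 = 15.5
  IQR = Q3 - Q1 = 15.5 - 7.5 = 8
Step 4: Q1 = 7.5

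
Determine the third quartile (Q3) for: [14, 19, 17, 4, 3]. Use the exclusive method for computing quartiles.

18

Step 1: Sort the data: [3, 4, 14, 17, 19]
Step 2: n = 5
Step 3: Using the exclusive quartile method:
  Q1 = 3.5
  Q2 (median) = 14
  Q3 = 18
  IQR = Q3 - Q1 = 18 - 3.5 = 14.5
Step 4: Q3 = 18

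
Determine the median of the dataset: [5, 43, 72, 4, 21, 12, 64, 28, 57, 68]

35.5

Step 1: Sort the data in ascending order: [4, 5, 12, 21, 28, 43, 57, 64, 68, 72]
Step 2: The number of values is n = 10.
Step 3: Since n is even, the median is the average of positions 5 and 6:
  Median = (28 + 43) / 2 = 35.5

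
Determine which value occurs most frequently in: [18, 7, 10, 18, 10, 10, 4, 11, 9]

10

Step 1: Count the frequency of each value:
  4: appears 1 time(s)
  7: appears 1 time(s)
  9: appears 1 time(s)
  10: appears 3 time(s)
  11: appears 1 time(s)
  18: appears 2 time(s)
Step 2: The value 10 appears most frequently (3 times).
Step 3: Mode = 10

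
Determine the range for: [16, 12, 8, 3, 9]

13

Step 1: Identify the maximum value: max = 16
Step 2: Identify the minimum value: min = 3
Step 3: Range = max - min = 16 - 3 = 13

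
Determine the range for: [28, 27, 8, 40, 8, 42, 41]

34

Step 1: Identify the maximum value: max = 42
Step 2: Identify the minimum value: min = 8
Step 3: Range = max - min = 42 - 8 = 34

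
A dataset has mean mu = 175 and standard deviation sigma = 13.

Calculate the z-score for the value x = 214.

3

Step 1: Recall the z-score formula: z = (x - mu) / sigma
Step 2: Substitute values: z = (214 - 175) / 13
Step 3: z = 39 / 13 = 3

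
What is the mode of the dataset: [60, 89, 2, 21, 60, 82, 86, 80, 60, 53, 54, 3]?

60

Step 1: Count the frequency of each value:
  2: appears 1 time(s)
  3: appears 1 time(s)
  21: appears 1 time(s)
  53: appears 1 time(s)
  54: appears 1 time(s)
  60: appears 3 time(s)
  80: appears 1 time(s)
  82: appears 1 time(s)
  86: appears 1 time(s)
  89: appears 1 time(s)
Step 2: The value 60 appears most frequently (3 times).
Step 3: Mode = 60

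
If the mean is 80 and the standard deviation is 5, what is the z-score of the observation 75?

-1

Step 1: Recall the z-score formula: z = (x - mu) / sigma
Step 2: Substitute values: z = (75 - 80) / 5
Step 3: z = -5 / 5 = -1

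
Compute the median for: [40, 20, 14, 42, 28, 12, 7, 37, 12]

20

Step 1: Sort the data in ascending order: [7, 12, 12, 14, 20, 28, 37, 40, 42]
Step 2: The number of values is n = 9.
Step 3: Since n is odd, the median is the middle value at position 5: 20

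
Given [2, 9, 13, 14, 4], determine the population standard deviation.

4.7582

Step 1: Compute the mean: 8.4
Step 2: Sum of squared deviations from the mean: 113.2
Step 3: Population variance = 113.2 / 5 = 22.64
Step 4: Standard deviation = sqrt(22.64) = 4.7582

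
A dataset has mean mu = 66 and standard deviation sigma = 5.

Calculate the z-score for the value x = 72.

1.2

Step 1: Recall the z-score formula: z = (x - mu) / sigma
Step 2: Substitute values: z = (72 - 66) / 5
Step 3: z = 6 / 5 = 1.2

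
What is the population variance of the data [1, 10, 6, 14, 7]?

18.64

Step 1: Compute the mean: (1 + 10 + 6 + 14 + 7) / 5 = 7.6
Step 2: Compute squared deviations from the mean:
  (1 - 7.6)^2 = 43.56
  (10 - 7.6)^2 = 5.76
  (6 - 7.6)^2 = 2.56
  (14 - 7.6)^2 = 40.96
  (7 - 7.6)^2 = 0.36
Step 3: Sum of squared deviations = 93.2
Step 4: Population variance = 93.2 / 5 = 18.64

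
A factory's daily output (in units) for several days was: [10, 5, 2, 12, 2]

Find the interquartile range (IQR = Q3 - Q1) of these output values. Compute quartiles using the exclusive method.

9

Step 1: Sort the data: [2, 2, 5, 10, 12]
Step 2: n = 5
Step 3: Using the exclusive quartile method:
  Q1 = 2
  Q2 (median) = 5
  Q3 = 11
  IQR = Q3 - Q1 = 11 - 2 = 9
Step 4: IQR = 9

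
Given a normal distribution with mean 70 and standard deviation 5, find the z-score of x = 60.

-2

Step 1: Recall the z-score formula: z = (x - mu) / sigma
Step 2: Substitute values: z = (60 - 70) / 5
Step 3: z = -10 / 5 = -2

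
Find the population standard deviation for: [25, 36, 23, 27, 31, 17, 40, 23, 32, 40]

7.3376

Step 1: Compute the mean: 29.4
Step 2: Sum of squared deviations from the mean: 538.4
Step 3: Population variance = 538.4 / 10 = 53.84
Step 4: Standard deviation = sqrt(53.84) = 7.3376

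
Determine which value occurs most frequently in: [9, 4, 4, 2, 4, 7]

4

Step 1: Count the frequency of each value:
  2: appears 1 time(s)
  4: appears 3 time(s)
  7: appears 1 time(s)
  9: appears 1 time(s)
Step 2: The value 4 appears most frequently (3 times).
Step 3: Mode = 4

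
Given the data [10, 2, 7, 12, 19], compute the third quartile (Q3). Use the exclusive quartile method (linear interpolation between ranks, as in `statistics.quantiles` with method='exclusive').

15.5

Step 1: Sort the data: [2, 7, 10, 12, 19]
Step 2: n = 5
Step 3: Using the exclusive quartile method:
  Q1 = 4.5
  Q2 (median) = 10
  Q3 = 15.5
  IQR = Q3 - Q1 = 15.5 - 4.5 = 11
Step 4: Q3 = 15.5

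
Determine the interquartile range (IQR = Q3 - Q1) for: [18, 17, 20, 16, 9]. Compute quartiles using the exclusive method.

6.5

Step 1: Sort the data: [9, 16, 17, 18, 20]
Step 2: n = 5
Step 3: Using the exclusive quartile method:
  Q1 = 12.5
  Q2 (median) = 17
  Q3 = 19
  IQR = Q3 - Q1 = 19 - 12.5 = 6.5
Step 4: IQR = 6.5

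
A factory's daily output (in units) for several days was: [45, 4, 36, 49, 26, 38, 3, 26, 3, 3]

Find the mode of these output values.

3

Step 1: Count the frequency of each value:
  3: appears 3 time(s)
  4: appears 1 time(s)
  26: appears 2 time(s)
  36: appears 1 time(s)
  38: appears 1 time(s)
  45: appears 1 time(s)
  49: appears 1 time(s)
Step 2: The value 3 appears most frequently (3 times).
Step 3: Mode = 3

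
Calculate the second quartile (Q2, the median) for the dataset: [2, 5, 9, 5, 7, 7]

6

Step 1: Sort the data: [2, 5, 5, 7, 7, 9]
Step 2: n = 6
Step 3: Q2 is the median. Since n is even, it is the average of the values at positions 3 and 4:
  Q2 = (5 + 7) / 2 = 6
Step 4: Q2 = 6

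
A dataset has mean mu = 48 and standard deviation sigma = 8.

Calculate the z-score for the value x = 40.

-1

Step 1: Recall the z-score formula: z = (x - mu) / sigma
Step 2: Substitute values: z = (40 - 48) / 8
Step 3: z = -8 / 8 = -1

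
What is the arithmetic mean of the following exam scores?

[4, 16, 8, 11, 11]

10

Step 1: Sum all values: 4 + 16 + 8 + 11 + 11 = 50
Step 2: Count the number of values: n = 5
Step 3: Mean = sum / n = 50 / 5 = 10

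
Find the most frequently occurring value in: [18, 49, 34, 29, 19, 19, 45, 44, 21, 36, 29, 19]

19

Step 1: Count the frequency of each value:
  18: appears 1 time(s)
  19: appears 3 time(s)
  21: appears 1 time(s)
  29: appears 2 time(s)
  34: appears 1 time(s)
  36: appears 1 time(s)
  44: appears 1 time(s)
  45: appears 1 time(s)
  49: appears 1 time(s)
Step 2: The value 19 appears most frequently (3 times).
Step 3: Mode = 19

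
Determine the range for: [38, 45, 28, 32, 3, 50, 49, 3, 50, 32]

47

Step 1: Identify the maximum value: max = 50
Step 2: Identify the minimum value: min = 3
Step 3: Range = max - min = 50 - 3 = 47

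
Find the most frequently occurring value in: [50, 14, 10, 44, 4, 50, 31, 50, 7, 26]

50

Step 1: Count the frequency of each value:
  4: appears 1 time(s)
  7: appears 1 time(s)
  10: appears 1 time(s)
  14: appears 1 time(s)
  26: appears 1 time(s)
  31: appears 1 time(s)
  44: appears 1 time(s)
  50: appears 3 time(s)
Step 2: The value 50 appears most frequently (3 times).
Step 3: Mode = 50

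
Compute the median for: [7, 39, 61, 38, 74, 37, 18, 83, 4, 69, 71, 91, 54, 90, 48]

54

Step 1: Sort the data in ascending order: [4, 7, 18, 37, 38, 39, 48, 54, 61, 69, 71, 74, 83, 90, 91]
Step 2: The number of values is n = 15.
Step 3: Since n is odd, the median is the middle value at position 8: 54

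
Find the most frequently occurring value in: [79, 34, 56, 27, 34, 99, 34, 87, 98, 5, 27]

34

Step 1: Count the frequency of each value:
  5: appears 1 time(s)
  27: appears 2 time(s)
  34: appears 3 time(s)
  56: appears 1 time(s)
  79: appears 1 time(s)
  87: appears 1 time(s)
  98: appears 1 time(s)
  99: appears 1 time(s)
Step 2: The value 34 appears most frequently (3 times).
Step 3: Mode = 34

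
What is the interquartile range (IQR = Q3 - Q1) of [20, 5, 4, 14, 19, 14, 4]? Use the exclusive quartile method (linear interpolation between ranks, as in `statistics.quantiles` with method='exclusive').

15

Step 1: Sort the data: [4, 4, 5, 14, 14, 19, 20]
Step 2: n = 7
Step 3: Using the exclusive quartile method:
  Q1 = 4
  Q2 (median) = 14
  Q3 = 19
  IQR = Q3 - Q1 = 19 - 4 = 15
Step 4: IQR = 15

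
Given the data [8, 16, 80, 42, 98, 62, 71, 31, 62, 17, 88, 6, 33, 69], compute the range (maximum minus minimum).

92

Step 1: Identify the maximum value: max = 98
Step 2: Identify the minimum value: min = 6
Step 3: Range = max - min = 98 - 6 = 92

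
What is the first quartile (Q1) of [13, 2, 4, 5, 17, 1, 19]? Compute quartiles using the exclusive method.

2

Step 1: Sort the data: [1, 2, 4, 5, 13, 17, 19]
Step 2: n = 7
Step 3: Using the exclusive quartile method:
  Q1 = 2
  Q2 (median) = 5
  Q3 = 17
  IQR = Q3 - Q1 = 17 - 2 = 15
Step 4: Q1 = 2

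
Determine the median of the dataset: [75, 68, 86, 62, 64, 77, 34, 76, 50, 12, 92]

68

Step 1: Sort the data in ascending order: [12, 34, 50, 62, 64, 68, 75, 76, 77, 86, 92]
Step 2: The number of values is n = 11.
Step 3: Since n is odd, the median is the middle value at position 6: 68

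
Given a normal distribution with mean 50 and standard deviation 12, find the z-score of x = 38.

-1

Step 1: Recall the z-score formula: z = (x - mu) / sigma
Step 2: Substitute values: z = (38 - 50) / 12
Step 3: z = -12 / 12 = -1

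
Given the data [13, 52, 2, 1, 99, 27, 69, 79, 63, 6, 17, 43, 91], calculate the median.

43

Step 1: Sort the data in ascending order: [1, 2, 6, 13, 17, 27, 43, 52, 63, 69, 79, 91, 99]
Step 2: The number of values is n = 13.
Step 3: Since n is odd, the median is the middle value at position 7: 43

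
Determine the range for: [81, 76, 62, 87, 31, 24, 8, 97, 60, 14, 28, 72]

89

Step 1: Identify the maximum value: max = 97
Step 2: Identify the minimum value: min = 8
Step 3: Range = max - min = 97 - 8 = 89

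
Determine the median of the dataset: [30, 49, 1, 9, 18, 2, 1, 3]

6

Step 1: Sort the data in ascending order: [1, 1, 2, 3, 9, 18, 30, 49]
Step 2: The number of values is n = 8.
Step 3: Since n is even, the median is the average of positions 4 and 5:
  Median = (3 + 9) / 2 = 6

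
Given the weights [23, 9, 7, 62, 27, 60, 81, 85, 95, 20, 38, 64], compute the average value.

47.5833

Step 1: Sum all values: 23 + 9 + 7 + 62 + 27 + 60 + 81 + 85 + 95 + 20 + 38 + 64 = 571
Step 2: Count the number of values: n = 12
Step 3: Mean = sum / n = 571 / 12 = 47.5833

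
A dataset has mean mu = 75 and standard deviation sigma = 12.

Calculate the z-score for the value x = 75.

0

Step 1: Recall the z-score formula: z = (x - mu) / sigma
Step 2: Substitute values: z = (75 - 75) / 12
Step 3: z = 0 / 12 = 0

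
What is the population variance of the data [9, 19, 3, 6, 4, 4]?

30.25

Step 1: Compute the mean: (9 + 19 + 3 + 6 + 4 + 4) / 6 = 7.5
Step 2: Compute squared deviations from the mean:
  (9 - 7.5)^2 = 2.25
  (19 - 7.5)^2 = 132.25
  (3 - 7.5)^2 = 20.25
  (6 - 7.5)^2 = 2.25
  (4 - 7.5)^2 = 12.25
  (4 - 7.5)^2 = 12.25
Step 3: Sum of squared deviations = 181.5
Step 4: Population variance = 181.5 / 6 = 30.25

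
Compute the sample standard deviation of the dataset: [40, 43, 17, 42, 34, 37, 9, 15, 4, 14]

15.0647

Step 1: Compute the mean: 25.5
Step 2: Sum of squared deviations from the mean: 2042.5
Step 3: Sample variance = 2042.5 / 9 = 226.9444
Step 4: Standard deviation = sqrt(226.9444) = 15.0647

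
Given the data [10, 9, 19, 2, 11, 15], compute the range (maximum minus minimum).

17

Step 1: Identify the maximum value: max = 19
Step 2: Identify the minimum value: min = 2
Step 3: Range = max - min = 19 - 2 = 17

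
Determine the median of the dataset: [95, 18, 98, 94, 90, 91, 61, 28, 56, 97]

90.5

Step 1: Sort the data in ascending order: [18, 28, 56, 61, 90, 91, 94, 95, 97, 98]
Step 2: The number of values is n = 10.
Step 3: Since n is even, the median is the average of positions 5 and 6:
  Median = (90 + 91) / 2 = 90.5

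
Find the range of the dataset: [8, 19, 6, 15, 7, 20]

14

Step 1: Identify the maximum value: max = 20
Step 2: Identify the minimum value: min = 6
Step 3: Range = max - min = 20 - 6 = 14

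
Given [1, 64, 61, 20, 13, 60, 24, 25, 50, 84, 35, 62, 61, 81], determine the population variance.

624.7398

Step 1: Compute the mean: (1 + 64 + 61 + 20 + 13 + 60 + 24 + 25 + 50 + 84 + 35 + 62 + 61 + 81) / 14 = 45.7857
Step 2: Compute squared deviations from the mean:
  (1 - 45.7857)^2 = 2005.7602
  (64 - 45.7857)^2 = 331.7602
  (61 - 45.7857)^2 = 231.4745
  (20 - 45.7857)^2 = 664.9031
  (13 - 45.7857)^2 = 1074.9031
  (60 - 45.7857)^2 = 202.0459
  (24 - 45.7857)^2 = 474.6173
  (25 - 45.7857)^2 = 432.0459
  (50 - 45.7857)^2 = 17.7602
  (84 - 45.7857)^2 = 1460.3316
  (35 - 45.7857)^2 = 116.3316
  (62 - 45.7857)^2 = 262.9031
  (61 - 45.7857)^2 = 231.4745
  (81 - 45.7857)^2 = 1240.0459
Step 3: Sum of squared deviations = 8746.3571
Step 4: Population variance = 8746.3571 / 14 = 624.7398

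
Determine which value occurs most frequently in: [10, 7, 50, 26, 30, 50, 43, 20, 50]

50

Step 1: Count the frequency of each value:
  7: appears 1 time(s)
  10: appears 1 time(s)
  20: appears 1 time(s)
  26: appears 1 time(s)
  30: appears 1 time(s)
  43: appears 1 time(s)
  50: appears 3 time(s)
Step 2: The value 50 appears most frequently (3 times).
Step 3: Mode = 50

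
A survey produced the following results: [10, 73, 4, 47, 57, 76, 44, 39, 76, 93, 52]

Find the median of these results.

52

Step 1: Sort the data in ascending order: [4, 10, 39, 44, 47, 52, 57, 73, 76, 76, 93]
Step 2: The number of values is n = 11.
Step 3: Since n is odd, the median is the middle value at position 6: 52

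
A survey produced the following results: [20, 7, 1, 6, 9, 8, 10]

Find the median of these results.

8

Step 1: Sort the data in ascending order: [1, 6, 7, 8, 9, 10, 20]
Step 2: The number of values is n = 7.
Step 3: Since n is odd, the median is the middle value at position 4: 8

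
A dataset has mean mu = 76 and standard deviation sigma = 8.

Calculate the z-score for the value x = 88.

1.5

Step 1: Recall the z-score formula: z = (x - mu) / sigma
Step 2: Substitute values: z = (88 - 76) / 8
Step 3: z = 12 / 8 = 1.5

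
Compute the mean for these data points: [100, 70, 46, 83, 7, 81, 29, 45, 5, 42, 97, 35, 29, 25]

49.5714

Step 1: Sum all values: 100 + 70 + 46 + 83 + 7 + 81 + 29 + 45 + 5 + 42 + 97 + 35 + 29 + 25 = 694
Step 2: Count the number of values: n = 14
Step 3: Mean = sum / n = 694 / 14 = 49.5714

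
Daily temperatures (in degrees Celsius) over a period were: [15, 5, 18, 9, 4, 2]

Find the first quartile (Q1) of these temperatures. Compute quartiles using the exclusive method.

3.5

Step 1: Sort the data: [2, 4, 5, 9, 15, 18]
Step 2: n = 6
Step 3: Using the exclusive quartile method:
  Q1 = 3.5
  Q2 (median) = 7
  Q3 = 15.75
  IQR = Q3 - Q1 = 15.75 - 3.5 = 12.25
Step 4: Q1 = 3.5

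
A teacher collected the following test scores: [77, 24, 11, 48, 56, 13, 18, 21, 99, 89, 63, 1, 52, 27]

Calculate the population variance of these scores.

892.5969

Step 1: Compute the mean: (77 + 24 + 11 + 48 + 56 + 13 + 18 + 21 + 99 + 89 + 63 + 1 + 52 + 27) / 14 = 42.7857
Step 2: Compute squared deviations from the mean:
  (77 - 42.7857)^2 = 1170.6173
  (24 - 42.7857)^2 = 352.9031
  (11 - 42.7857)^2 = 1010.3316
  (48 - 42.7857)^2 = 27.1888
  (56 - 42.7857)^2 = 174.6173
  (13 - 42.7857)^2 = 887.1888
  (18 - 42.7857)^2 = 614.3316
  (21 - 42.7857)^2 = 474.6173
  (99 - 42.7857)^2 = 3160.0459
  (89 - 42.7857)^2 = 2135.7602
  (63 - 42.7857)^2 = 408.6173
  (1 - 42.7857)^2 = 1746.0459
  (52 - 42.7857)^2 = 84.9031
  (27 - 42.7857)^2 = 249.1888
Step 3: Sum of squared deviations = 12496.3571
Step 4: Population variance = 12496.3571 / 14 = 892.5969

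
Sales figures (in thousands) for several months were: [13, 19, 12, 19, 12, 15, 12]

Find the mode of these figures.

12

Step 1: Count the frequency of each value:
  12: appears 3 time(s)
  13: appears 1 time(s)
  15: appears 1 time(s)
  19: appears 2 time(s)
Step 2: The value 12 appears most frequently (3 times).
Step 3: Mode = 12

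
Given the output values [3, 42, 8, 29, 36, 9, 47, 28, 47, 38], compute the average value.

28.7

Step 1: Sum all values: 3 + 42 + 8 + 29 + 36 + 9 + 47 + 28 + 47 + 38 = 287
Step 2: Count the number of values: n = 10
Step 3: Mean = sum / n = 287 / 10 = 28.7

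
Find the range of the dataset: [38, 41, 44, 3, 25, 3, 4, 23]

41

Step 1: Identify the maximum value: max = 44
Step 2: Identify the minimum value: min = 3
Step 3: Range = max - min = 44 - 3 = 41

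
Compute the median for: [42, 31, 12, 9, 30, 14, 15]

15

Step 1: Sort the data in ascending order: [9, 12, 14, 15, 30, 31, 42]
Step 2: The number of values is n = 7.
Step 3: Since n is odd, the median is the middle value at position 4: 15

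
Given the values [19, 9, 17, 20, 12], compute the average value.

15.4

Step 1: Sum all values: 19 + 9 + 17 + 20 + 12 = 77
Step 2: Count the number of values: n = 5
Step 3: Mean = sum / n = 77 / 5 = 15.4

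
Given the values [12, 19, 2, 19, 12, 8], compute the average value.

12

Step 1: Sum all values: 12 + 19 + 2 + 19 + 12 + 8 = 72
Step 2: Count the number of values: n = 6
Step 3: Mean = sum / n = 72 / 6 = 12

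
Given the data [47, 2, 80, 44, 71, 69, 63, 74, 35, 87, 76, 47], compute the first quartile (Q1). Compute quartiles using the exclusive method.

44.75

Step 1: Sort the data: [2, 35, 44, 47, 47, 63, 69, 71, 74, 76, 80, 87]
Step 2: n = 12
Step 3: Using the exclusive quartile method:
  Q1 = 44.75
  Q2 (median) = 66
  Q3 = 75.5
  IQR = Q3 - Q1 = 75.5 - 44.75 = 30.75
Step 4: Q1 = 44.75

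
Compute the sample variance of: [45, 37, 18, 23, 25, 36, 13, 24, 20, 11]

120.4

Step 1: Compute the mean: (45 + 37 + 18 + 23 + 25 + 36 + 13 + 24 + 20 + 11) / 10 = 25.2
Step 2: Compute squared deviations from the mean:
  (45 - 25.2)^2 = 392.04
  (37 - 25.2)^2 = 139.24
  (18 - 25.2)^2 = 51.84
  (23 - 25.2)^2 = 4.84
  (25 - 25.2)^2 = 0.04
  (36 - 25.2)^2 = 116.64
  (13 - 25.2)^2 = 148.84
  (24 - 25.2)^2 = 1.44
  (20 - 25.2)^2 = 27.04
  (11 - 25.2)^2 = 201.64
Step 3: Sum of squared deviations = 1083.6
Step 4: Sample variance = 1083.6 / 9 = 120.4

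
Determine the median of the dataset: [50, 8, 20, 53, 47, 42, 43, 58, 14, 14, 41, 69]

42.5

Step 1: Sort the data in ascending order: [8, 14, 14, 20, 41, 42, 43, 47, 50, 53, 58, 69]
Step 2: The number of values is n = 12.
Step 3: Since n is even, the median is the average of positions 6 and 7:
  Median = (42 + 43) / 2 = 42.5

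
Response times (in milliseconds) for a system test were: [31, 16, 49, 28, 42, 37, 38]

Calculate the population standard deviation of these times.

9.8685

Step 1: Compute the mean: 34.4286
Step 2: Sum of squared deviations from the mean: 681.7143
Step 3: Population variance = 681.7143 / 7 = 97.3878
Step 4: Standard deviation = sqrt(97.3878) = 9.8685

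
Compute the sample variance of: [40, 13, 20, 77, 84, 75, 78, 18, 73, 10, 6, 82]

1066.1818

Step 1: Compute the mean: (40 + 13 + 20 + 77 + 84 + 75 + 78 + 18 + 73 + 10 + 6 + 82) / 12 = 48
Step 2: Compute squared deviations from the mean:
  (40 - 48)^2 = 64
  (13 - 48)^2 = 1225
  (20 - 48)^2 = 784
  (77 - 48)^2 = 841
  (84 - 48)^2 = 1296
  (75 - 48)^2 = 729
  (78 - 48)^2 = 900
  (18 - 48)^2 = 900
  (73 - 48)^2 = 625
  (10 - 48)^2 = 1444
  (6 - 48)^2 = 1764
  (82 - 48)^2 = 1156
Step 3: Sum of squared deviations = 11728
Step 4: Sample variance = 11728 / 11 = 1066.1818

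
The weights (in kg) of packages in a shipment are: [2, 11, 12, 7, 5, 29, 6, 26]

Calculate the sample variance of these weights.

99.3571

Step 1: Compute the mean: (2 + 11 + 12 + 7 + 5 + 29 + 6 + 26) / 8 = 12.25
Step 2: Compute squared deviations from the mean:
  (2 - 12.25)^2 = 105.0625
  (11 - 12.25)^2 = 1.5625
  (12 - 12.25)^2 = 0.0625
  (7 - 12.25)^2 = 27.5625
  (5 - 12.25)^2 = 52.5625
  (29 - 12.25)^2 = 280.5625
  (6 - 12.25)^2 = 39.0625
  (26 - 12.25)^2 = 189.0625
Step 3: Sum of squared deviations = 695.5
Step 4: Sample variance = 695.5 / 7 = 99.3571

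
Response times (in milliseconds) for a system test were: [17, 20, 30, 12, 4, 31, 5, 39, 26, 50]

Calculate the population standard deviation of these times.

13.9871

Step 1: Compute the mean: 23.4
Step 2: Sum of squared deviations from the mean: 1956.4
Step 3: Population variance = 1956.4 / 10 = 195.64
Step 4: Standard deviation = sqrt(195.64) = 13.9871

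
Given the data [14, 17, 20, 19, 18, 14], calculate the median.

17.5

Step 1: Sort the data in ascending order: [14, 14, 17, 18, 19, 20]
Step 2: The number of values is n = 6.
Step 3: Since n is even, the median is the average of positions 3 and 4:
  Median = (17 + 18) / 2 = 17.5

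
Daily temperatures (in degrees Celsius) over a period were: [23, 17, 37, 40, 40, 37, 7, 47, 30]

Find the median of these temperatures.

37

Step 1: Sort the data in ascending order: [7, 17, 23, 30, 37, 37, 40, 40, 47]
Step 2: The number of values is n = 9.
Step 3: Since n is odd, the median is the middle value at position 5: 37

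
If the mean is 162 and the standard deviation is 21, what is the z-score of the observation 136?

-1.2381

Step 1: Recall the z-score formula: z = (x - mu) / sigma
Step 2: Substitute values: z = (136 - 162) / 21
Step 3: z = -26 / 21 = -1.2381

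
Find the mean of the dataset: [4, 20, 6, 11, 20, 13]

12.3333

Step 1: Sum all values: 4 + 20 + 6 + 11 + 20 + 13 = 74
Step 2: Count the number of values: n = 6
Step 3: Mean = sum / n = 74 / 6 = 12.3333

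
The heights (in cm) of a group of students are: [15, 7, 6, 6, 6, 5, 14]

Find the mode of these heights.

6

Step 1: Count the frequency of each value:
  5: appears 1 time(s)
  6: appears 3 time(s)
  7: appears 1 time(s)
  14: appears 1 time(s)
  15: appears 1 time(s)
Step 2: The value 6 appears most frequently (3 times).
Step 3: Mode = 6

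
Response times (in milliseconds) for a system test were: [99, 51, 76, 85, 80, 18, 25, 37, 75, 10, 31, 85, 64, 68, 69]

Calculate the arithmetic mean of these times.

58.2

Step 1: Sum all values: 99 + 51 + 76 + 85 + 80 + 18 + 25 + 37 + 75 + 10 + 31 + 85 + 64 + 68 + 69 = 873
Step 2: Count the number of values: n = 15
Step 3: Mean = sum / n = 873 / 15 = 58.2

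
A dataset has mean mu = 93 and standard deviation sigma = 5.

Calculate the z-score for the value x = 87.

-1.2

Step 1: Recall the z-score formula: z = (x - mu) / sigma
Step 2: Substitute values: z = (87 - 93) / 5
Step 3: z = -6 / 5 = -1.2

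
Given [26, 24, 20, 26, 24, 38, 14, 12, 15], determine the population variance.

56.9877

Step 1: Compute the mean: (26 + 24 + 20 + 26 + 24 + 38 + 14 + 12 + 15) / 9 = 22.1111
Step 2: Compute squared deviations from the mean:
  (26 - 22.1111)^2 = 15.1235
  (24 - 22.1111)^2 = 3.5679
  (20 - 22.1111)^2 = 4.4568
  (26 - 22.1111)^2 = 15.1235
  (24 - 22.1111)^2 = 3.5679
  (38 - 22.1111)^2 = 252.4568
  (14 - 22.1111)^2 = 65.7901
  (12 - 22.1111)^2 = 102.2346
  (15 - 22.1111)^2 = 50.5679
Step 3: Sum of squared deviations = 512.8889
Step 4: Population variance = 512.8889 / 9 = 56.9877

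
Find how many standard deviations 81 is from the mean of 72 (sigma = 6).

1.5

Step 1: Recall the z-score formula: z = (x - mu) / sigma
Step 2: Substitute values: z = (81 - 72) / 6
Step 3: z = 9 / 6 = 1.5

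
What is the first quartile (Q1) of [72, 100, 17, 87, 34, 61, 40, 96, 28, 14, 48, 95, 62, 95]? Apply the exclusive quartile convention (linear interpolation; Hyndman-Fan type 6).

32.5

Step 1: Sort the data: [14, 17, 28, 34, 40, 48, 61, 62, 72, 87, 95, 95, 96, 100]
Step 2: n = 14
Step 3: Using the exclusive quartile method:
  Q1 = 32.5
  Q2 (median) = 61.5
  Q3 = 95
  IQR = Q3 - Q1 = 95 - 32.5 = 62.5
Step 4: Q1 = 32.5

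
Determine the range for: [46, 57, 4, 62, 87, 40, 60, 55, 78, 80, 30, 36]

83

Step 1: Identify the maximum value: max = 87
Step 2: Identify the minimum value: min = 4
Step 3: Range = max - min = 87 - 4 = 83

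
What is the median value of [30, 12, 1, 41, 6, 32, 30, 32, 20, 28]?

29

Step 1: Sort the data in ascending order: [1, 6, 12, 20, 28, 30, 30, 32, 32, 41]
Step 2: The number of values is n = 10.
Step 3: Since n is even, the median is the average of positions 5 and 6:
  Median = (28 + 30) / 2 = 29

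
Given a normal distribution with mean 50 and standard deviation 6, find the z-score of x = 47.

-0.5

Step 1: Recall the z-score formula: z = (x - mu) / sigma
Step 2: Substitute values: z = (47 - 50) / 6
Step 3: z = -3 / 6 = -0.5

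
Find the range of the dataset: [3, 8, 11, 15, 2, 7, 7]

13

Step 1: Identify the maximum value: max = 15
Step 2: Identify the minimum value: min = 2
Step 3: Range = max - min = 15 - 2 = 13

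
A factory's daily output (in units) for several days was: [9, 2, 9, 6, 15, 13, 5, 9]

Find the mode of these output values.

9

Step 1: Count the frequency of each value:
  2: appears 1 time(s)
  5: appears 1 time(s)
  6: appears 1 time(s)
  9: appears 3 time(s)
  13: appears 1 time(s)
  15: appears 1 time(s)
Step 2: The value 9 appears most frequently (3 times).
Step 3: Mode = 9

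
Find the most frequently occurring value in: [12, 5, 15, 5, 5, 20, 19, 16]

5

Step 1: Count the frequency of each value:
  5: appears 3 time(s)
  12: appears 1 time(s)
  15: appears 1 time(s)
  16: appears 1 time(s)
  19: appears 1 time(s)
  20: appears 1 time(s)
Step 2: The value 5 appears most frequently (3 times).
Step 3: Mode = 5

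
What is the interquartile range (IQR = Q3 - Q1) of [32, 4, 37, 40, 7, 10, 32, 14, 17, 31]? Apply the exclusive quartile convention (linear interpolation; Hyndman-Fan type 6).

24

Step 1: Sort the data: [4, 7, 10, 14, 17, 31, 32, 32, 37, 40]
Step 2: n = 10
Step 3: Using the exclusive quartile method:
  Q1 = 9.25
  Q2 (median) = 24
  Q3 = 33.25
  IQR = Q3 - Q1 = 33.25 - 9.25 = 24
Step 4: IQR = 24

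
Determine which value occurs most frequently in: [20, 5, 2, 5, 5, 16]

5

Step 1: Count the frequency of each value:
  2: appears 1 time(s)
  5: appears 3 time(s)
  16: appears 1 time(s)
  20: appears 1 time(s)
Step 2: The value 5 appears most frequently (3 times).
Step 3: Mode = 5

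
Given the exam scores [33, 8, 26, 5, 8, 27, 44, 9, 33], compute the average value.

21.4444

Step 1: Sum all values: 33 + 8 + 26 + 5 + 8 + 27 + 44 + 9 + 33 = 193
Step 2: Count the number of values: n = 9
Step 3: Mean = sum / n = 193 / 9 = 21.4444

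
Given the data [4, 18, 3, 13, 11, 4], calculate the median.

7.5

Step 1: Sort the data in ascending order: [3, 4, 4, 11, 13, 18]
Step 2: The number of values is n = 6.
Step 3: Since n is even, the median is the average of positions 3 and 4:
  Median = (4 + 11) / 2 = 7.5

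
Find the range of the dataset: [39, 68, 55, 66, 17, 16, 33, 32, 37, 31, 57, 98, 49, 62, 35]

82

Step 1: Identify the maximum value: max = 98
Step 2: Identify the minimum value: min = 16
Step 3: Range = max - min = 98 - 16 = 82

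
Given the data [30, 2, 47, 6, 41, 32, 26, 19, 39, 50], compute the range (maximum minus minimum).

48

Step 1: Identify the maximum value: max = 50
Step 2: Identify the minimum value: min = 2
Step 3: Range = max - min = 50 - 2 = 48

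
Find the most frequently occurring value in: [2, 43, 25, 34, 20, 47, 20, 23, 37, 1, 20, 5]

20

Step 1: Count the frequency of each value:
  1: appears 1 time(s)
  2: appears 1 time(s)
  5: appears 1 time(s)
  20: appears 3 time(s)
  23: appears 1 time(s)
  25: appears 1 time(s)
  34: appears 1 time(s)
  37: appears 1 time(s)
  43: appears 1 time(s)
  47: appears 1 time(s)
Step 2: The value 20 appears most frequently (3 times).
Step 3: Mode = 20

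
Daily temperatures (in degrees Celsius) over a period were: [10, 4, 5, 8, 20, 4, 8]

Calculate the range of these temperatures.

16

Step 1: Identify the maximum value: max = 20
Step 2: Identify the minimum value: min = 4
Step 3: Range = max - min = 20 - 4 = 16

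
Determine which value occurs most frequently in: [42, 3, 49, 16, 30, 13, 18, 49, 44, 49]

49

Step 1: Count the frequency of each value:
  3: appears 1 time(s)
  13: appears 1 time(s)
  16: appears 1 time(s)
  18: appears 1 time(s)
  30: appears 1 time(s)
  42: appears 1 time(s)
  44: appears 1 time(s)
  49: appears 3 time(s)
Step 2: The value 49 appears most frequently (3 times).
Step 3: Mode = 49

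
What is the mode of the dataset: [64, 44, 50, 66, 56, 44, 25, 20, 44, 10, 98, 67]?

44

Step 1: Count the frequency of each value:
  10: appears 1 time(s)
  20: appears 1 time(s)
  25: appears 1 time(s)
  44: appears 3 time(s)
  50: appears 1 time(s)
  56: appears 1 time(s)
  64: appears 1 time(s)
  66: appears 1 time(s)
  67: appears 1 time(s)
  98: appears 1 time(s)
Step 2: The value 44 appears most frequently (3 times).
Step 3: Mode = 44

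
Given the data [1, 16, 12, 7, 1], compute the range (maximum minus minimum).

15

Step 1: Identify the maximum value: max = 16
Step 2: Identify the minimum value: min = 1
Step 3: Range = max - min = 16 - 1 = 15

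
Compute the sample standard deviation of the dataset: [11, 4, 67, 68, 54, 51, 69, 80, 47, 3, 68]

28.282

Step 1: Compute the mean: 47.4545
Step 2: Sum of squared deviations from the mean: 7998.7273
Step 3: Sample variance = 7998.7273 / 10 = 799.8727
Step 4: Standard deviation = sqrt(799.8727) = 28.282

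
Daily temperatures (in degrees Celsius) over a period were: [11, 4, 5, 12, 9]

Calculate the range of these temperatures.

8

Step 1: Identify the maximum value: max = 12
Step 2: Identify the minimum value: min = 4
Step 3: Range = max - min = 12 - 4 = 8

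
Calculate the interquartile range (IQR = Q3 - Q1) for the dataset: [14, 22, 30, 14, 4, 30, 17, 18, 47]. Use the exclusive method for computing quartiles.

16

Step 1: Sort the data: [4, 14, 14, 17, 18, 22, 30, 30, 47]
Step 2: n = 9
Step 3: Using the exclusive quartile method:
  Q1 = 14
  Q2 (median) = 18
  Q3 = 30
  IQR = Q3 - Q1 = 30 - 14 = 16
Step 4: IQR = 16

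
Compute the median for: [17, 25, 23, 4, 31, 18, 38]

23

Step 1: Sort the data in ascending order: [4, 17, 18, 23, 25, 31, 38]
Step 2: The number of values is n = 7.
Step 3: Since n is odd, the median is the middle value at position 4: 23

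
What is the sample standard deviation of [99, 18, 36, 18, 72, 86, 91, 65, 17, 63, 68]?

30.4741

Step 1: Compute the mean: 57.5455
Step 2: Sum of squared deviations from the mean: 9286.7273
Step 3: Sample variance = 9286.7273 / 10 = 928.6727
Step 4: Standard deviation = sqrt(928.6727) = 30.4741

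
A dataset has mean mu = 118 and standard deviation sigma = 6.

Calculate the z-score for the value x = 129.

1.8333

Step 1: Recall the z-score formula: z = (x - mu) / sigma
Step 2: Substitute values: z = (129 - 118) / 6
Step 3: z = 11 / 6 = 1.8333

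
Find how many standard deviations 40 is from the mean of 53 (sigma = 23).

-0.5652

Step 1: Recall the z-score formula: z = (x - mu) / sigma
Step 2: Substitute values: z = (40 - 53) / 23
Step 3: z = -13 / 23 = -0.5652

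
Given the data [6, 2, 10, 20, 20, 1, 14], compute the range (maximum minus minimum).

19

Step 1: Identify the maximum value: max = 20
Step 2: Identify the minimum value: min = 1
Step 3: Range = max - min = 20 - 1 = 19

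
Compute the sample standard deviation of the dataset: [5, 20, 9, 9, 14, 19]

6.0222

Step 1: Compute the mean: 12.6667
Step 2: Sum of squared deviations from the mean: 181.3333
Step 3: Sample variance = 181.3333 / 5 = 36.2667
Step 4: Standard deviation = sqrt(36.2667) = 6.0222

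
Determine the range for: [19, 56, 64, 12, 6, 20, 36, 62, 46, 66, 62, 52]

60

Step 1: Identify the maximum value: max = 66
Step 2: Identify the minimum value: min = 6
Step 3: Range = max - min = 66 - 6 = 60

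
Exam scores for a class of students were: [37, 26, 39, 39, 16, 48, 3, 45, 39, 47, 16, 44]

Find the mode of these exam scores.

39

Step 1: Count the frequency of each value:
  3: appears 1 time(s)
  16: appears 2 time(s)
  26: appears 1 time(s)
  37: appears 1 time(s)
  39: appears 3 time(s)
  44: appears 1 time(s)
  45: appears 1 time(s)
  47: appears 1 time(s)
  48: appears 1 time(s)
Step 2: The value 39 appears most frequently (3 times).
Step 3: Mode = 39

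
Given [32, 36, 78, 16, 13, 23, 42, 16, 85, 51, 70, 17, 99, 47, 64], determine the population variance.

723.3956

Step 1: Compute the mean: (32 + 36 + 78 + 16 + 13 + 23 + 42 + 16 + 85 + 51 + 70 + 17 + 99 + 47 + 64) / 15 = 45.9333
Step 2: Compute squared deviations from the mean:
  (32 - 45.9333)^2 = 194.1378
  (36 - 45.9333)^2 = 98.6711
  (78 - 45.9333)^2 = 1028.2711
  (16 - 45.9333)^2 = 896.0044
  (13 - 45.9333)^2 = 1084.6044
  (23 - 45.9333)^2 = 525.9378
  (42 - 45.9333)^2 = 15.4711
  (16 - 45.9333)^2 = 896.0044
  (85 - 45.9333)^2 = 1526.2044
  (51 - 45.9333)^2 = 25.6711
  (70 - 45.9333)^2 = 579.2044
  (17 - 45.9333)^2 = 837.1378
  (99 - 45.9333)^2 = 2816.0711
  (47 - 45.9333)^2 = 1.1378
  (64 - 45.9333)^2 = 326.4044
Step 3: Sum of squared deviations = 10850.9333
Step 4: Population variance = 10850.9333 / 15 = 723.3956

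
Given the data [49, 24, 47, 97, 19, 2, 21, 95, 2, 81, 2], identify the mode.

2

Step 1: Count the frequency of each value:
  2: appears 3 time(s)
  19: appears 1 time(s)
  21: appears 1 time(s)
  24: appears 1 time(s)
  47: appears 1 time(s)
  49: appears 1 time(s)
  81: appears 1 time(s)
  95: appears 1 time(s)
  97: appears 1 time(s)
Step 2: The value 2 appears most frequently (3 times).
Step 3: Mode = 2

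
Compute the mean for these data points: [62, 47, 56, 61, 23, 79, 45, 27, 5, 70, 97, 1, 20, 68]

47.2143

Step 1: Sum all values: 62 + 47 + 56 + 61 + 23 + 79 + 45 + 27 + 5 + 70 + 97 + 1 + 20 + 68 = 661
Step 2: Count the number of values: n = 14
Step 3: Mean = sum / n = 661 / 14 = 47.2143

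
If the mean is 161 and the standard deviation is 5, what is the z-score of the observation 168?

1.4

Step 1: Recall the z-score formula: z = (x - mu) / sigma
Step 2: Substitute values: z = (168 - 161) / 5
Step 3: z = 7 / 5 = 1.4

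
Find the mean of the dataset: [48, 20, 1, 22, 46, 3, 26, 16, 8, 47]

23.7

Step 1: Sum all values: 48 + 20 + 1 + 22 + 46 + 3 + 26 + 16 + 8 + 47 = 237
Step 2: Count the number of values: n = 10
Step 3: Mean = sum / n = 237 / 10 = 23.7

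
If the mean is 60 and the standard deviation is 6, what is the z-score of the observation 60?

0

Step 1: Recall the z-score formula: z = (x - mu) / sigma
Step 2: Substitute values: z = (60 - 60) / 6
Step 3: z = 0 / 6 = 0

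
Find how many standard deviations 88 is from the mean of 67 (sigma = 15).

1.4

Step 1: Recall the z-score formula: z = (x - mu) / sigma
Step 2: Substitute values: z = (88 - 67) / 15
Step 3: z = 21 / 15 = 1.4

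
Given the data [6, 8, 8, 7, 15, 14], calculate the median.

8

Step 1: Sort the data in ascending order: [6, 7, 8, 8, 14, 15]
Step 2: The number of values is n = 6.
Step 3: Since n is even, the median is the average of positions 3 and 4:
  Median = (8 + 8) / 2 = 8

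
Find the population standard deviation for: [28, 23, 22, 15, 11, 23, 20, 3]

7.5239

Step 1: Compute the mean: 18.125
Step 2: Sum of squared deviations from the mean: 452.875
Step 3: Population variance = 452.875 / 8 = 56.6094
Step 4: Standard deviation = sqrt(56.6094) = 7.5239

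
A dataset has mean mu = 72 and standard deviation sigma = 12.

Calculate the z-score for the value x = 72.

0

Step 1: Recall the z-score formula: z = (x - mu) / sigma
Step 2: Substitute values: z = (72 - 72) / 12
Step 3: z = 0 / 12 = 0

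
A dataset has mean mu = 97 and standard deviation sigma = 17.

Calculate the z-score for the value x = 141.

2.5882

Step 1: Recall the z-score formula: z = (x - mu) / sigma
Step 2: Substitute values: z = (141 - 97) / 17
Step 3: z = 44 / 17 = 2.5882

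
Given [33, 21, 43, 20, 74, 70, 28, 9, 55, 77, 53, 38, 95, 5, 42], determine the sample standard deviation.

26.3715

Step 1: Compute the mean: 44.2
Step 2: Sum of squared deviations from the mean: 9736.4
Step 3: Sample variance = 9736.4 / 14 = 695.4571
Step 4: Standard deviation = sqrt(695.4571) = 26.3715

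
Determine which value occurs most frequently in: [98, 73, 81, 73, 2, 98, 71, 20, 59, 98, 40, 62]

98

Step 1: Count the frequency of each value:
  2: appears 1 time(s)
  20: appears 1 time(s)
  40: appears 1 time(s)
  59: appears 1 time(s)
  62: appears 1 time(s)
  71: appears 1 time(s)
  73: appears 2 time(s)
  81: appears 1 time(s)
  98: appears 3 time(s)
Step 2: The value 98 appears most frequently (3 times).
Step 3: Mode = 98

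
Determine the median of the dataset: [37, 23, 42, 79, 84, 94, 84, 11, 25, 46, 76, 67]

56.5

Step 1: Sort the data in ascending order: [11, 23, 25, 37, 42, 46, 67, 76, 79, 84, 84, 94]
Step 2: The number of values is n = 12.
Step 3: Since n is even, the median is the average of positions 6 and 7:
  Median = (46 + 67) / 2 = 56.5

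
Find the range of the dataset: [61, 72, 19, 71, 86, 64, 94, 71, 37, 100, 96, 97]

81

Step 1: Identify the maximum value: max = 100
Step 2: Identify the minimum value: min = 19
Step 3: Range = max - min = 100 - 19 = 81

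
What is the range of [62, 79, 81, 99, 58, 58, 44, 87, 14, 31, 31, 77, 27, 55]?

85

Step 1: Identify the maximum value: max = 99
Step 2: Identify the minimum value: min = 14
Step 3: Range = max - min = 99 - 14 = 85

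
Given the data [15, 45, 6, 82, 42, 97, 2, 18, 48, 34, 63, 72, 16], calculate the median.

42

Step 1: Sort the data in ascending order: [2, 6, 15, 16, 18, 34, 42, 45, 48, 63, 72, 82, 97]
Step 2: The number of values is n = 13.
Step 3: Since n is odd, the median is the middle value at position 7: 42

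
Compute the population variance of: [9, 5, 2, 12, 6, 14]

17

Step 1: Compute the mean: (9 + 5 + 2 + 12 + 6 + 14) / 6 = 8
Step 2: Compute squared deviations from the mean:
  (9 - 8)^2 = 1
  (5 - 8)^2 = 9
  (2 - 8)^2 = 36
  (12 - 8)^2 = 16
  (6 - 8)^2 = 4
  (14 - 8)^2 = 36
Step 3: Sum of squared deviations = 102
Step 4: Population variance = 102 / 6 = 17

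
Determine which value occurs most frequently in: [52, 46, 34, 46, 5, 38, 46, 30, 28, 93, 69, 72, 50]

46

Step 1: Count the frequency of each value:
  5: appears 1 time(s)
  28: appears 1 time(s)
  30: appears 1 time(s)
  34: appears 1 time(s)
  38: appears 1 time(s)
  46: appears 3 time(s)
  50: appears 1 time(s)
  52: appears 1 time(s)
  69: appears 1 time(s)
  72: appears 1 time(s)
  93: appears 1 time(s)
Step 2: The value 46 appears most frequently (3 times).
Step 3: Mode = 46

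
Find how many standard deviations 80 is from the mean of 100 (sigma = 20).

-1

Step 1: Recall the z-score formula: z = (x - mu) / sigma
Step 2: Substitute values: z = (80 - 100) / 20
Step 3: z = -20 / 20 = -1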